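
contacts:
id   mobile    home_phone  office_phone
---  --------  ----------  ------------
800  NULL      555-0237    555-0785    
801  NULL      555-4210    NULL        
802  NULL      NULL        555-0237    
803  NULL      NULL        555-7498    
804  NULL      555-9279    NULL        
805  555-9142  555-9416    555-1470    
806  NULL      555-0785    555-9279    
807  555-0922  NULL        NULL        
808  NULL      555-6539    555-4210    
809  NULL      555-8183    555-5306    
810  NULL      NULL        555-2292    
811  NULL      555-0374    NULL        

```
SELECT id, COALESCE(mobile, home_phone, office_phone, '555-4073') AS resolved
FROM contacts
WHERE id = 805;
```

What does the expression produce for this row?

id = 805: mobile=555-9142, home_phone=555-9416, office_phone=555-1470.
mobile=555-9142 → 555-9142

555-9142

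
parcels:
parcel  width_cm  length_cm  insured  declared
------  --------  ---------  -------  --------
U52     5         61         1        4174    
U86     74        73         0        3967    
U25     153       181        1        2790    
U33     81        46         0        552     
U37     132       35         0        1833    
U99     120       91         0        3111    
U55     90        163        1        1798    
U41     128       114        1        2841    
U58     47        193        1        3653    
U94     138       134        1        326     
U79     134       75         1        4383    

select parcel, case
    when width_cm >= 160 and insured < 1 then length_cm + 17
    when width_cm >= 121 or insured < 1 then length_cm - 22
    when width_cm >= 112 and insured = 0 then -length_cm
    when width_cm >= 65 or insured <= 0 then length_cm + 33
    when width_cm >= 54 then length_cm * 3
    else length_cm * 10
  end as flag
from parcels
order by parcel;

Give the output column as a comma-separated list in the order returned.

parcel=U25: width_cm >= 121 or insured < 1 → 159
parcel=U33: width_cm >= 121 or insured < 1 → 24
parcel=U37: width_cm >= 121 or insured < 1 → 13
parcel=U41: width_cm >= 121 or insured < 1 → 92
parcel=U52: ELSE → 610
parcel=U55: width_cm >= 65 or insured <= 0 → 196
parcel=U58: ELSE → 1930
parcel=U79: width_cm >= 121 or insured < 1 → 53
parcel=U86: width_cm >= 121 or insured < 1 → 51
parcel=U94: width_cm >= 121 or insured < 1 → 112
parcel=U99: width_cm >= 121 or insured < 1 → 69

159, 24, 13, 92, 610, 196, 1930, 53, 51, 112, 69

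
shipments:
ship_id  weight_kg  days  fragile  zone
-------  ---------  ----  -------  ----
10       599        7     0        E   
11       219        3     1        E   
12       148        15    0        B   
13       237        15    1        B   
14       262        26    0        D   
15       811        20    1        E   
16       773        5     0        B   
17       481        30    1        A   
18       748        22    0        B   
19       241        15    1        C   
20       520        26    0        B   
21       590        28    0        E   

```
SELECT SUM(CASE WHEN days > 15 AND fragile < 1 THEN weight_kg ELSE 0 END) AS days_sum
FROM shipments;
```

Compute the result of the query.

ship_id=10: ✗
ship_id=11: ✗
ship_id=12: ✗
ship_id=13: ✗
ship_id=14: ✓ → 262
ship_id=15: ✗
ship_id=16: ✗
ship_id=17: ✗
ship_id=18: ✓ → 748
ship_id=19: ✗
ship_id=20: ✓ → 520
ship_id=21: ✓ → 590
days_sum = 262 + 748 + 520 + 590 = 2120

2120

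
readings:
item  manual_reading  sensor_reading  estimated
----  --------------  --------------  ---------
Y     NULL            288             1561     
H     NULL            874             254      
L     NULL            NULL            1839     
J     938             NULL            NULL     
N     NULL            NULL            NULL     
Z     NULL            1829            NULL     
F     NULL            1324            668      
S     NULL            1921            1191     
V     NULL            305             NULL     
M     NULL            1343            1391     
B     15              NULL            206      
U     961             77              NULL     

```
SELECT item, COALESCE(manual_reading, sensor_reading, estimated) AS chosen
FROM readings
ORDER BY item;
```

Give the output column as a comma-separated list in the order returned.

15, 1324, 874, 938, 1839, 1343, NULL, 1921, 961, 305, 288, 1829

item=B: manual_reading=15 → 15
item=F: manual_reading=NULL, sensor_reading=1324 → 1324
item=H: manual_reading=NULL, sensor_reading=874 → 874
item=J: manual_reading=938 → 938
item=L: manual_reading=NULL, sensor_reading=NULL, estimated=1839 → 1839
item=M: manual_reading=NULL, sensor_reading=1343 → 1343
item=N: manual_reading=NULL, sensor_reading=NULL, estimated=NULL (all NULL) → NULL
item=S: manual_reading=NULL, sensor_reading=1921 → 1921
item=U: manual_reading=961 → 961
item=V: manual_reading=NULL, sensor_reading=305 → 305
item=Y: manual_reading=NULL, sensor_reading=288 → 288
item=Z: manual_reading=NULL, sensor_reading=1829 → 1829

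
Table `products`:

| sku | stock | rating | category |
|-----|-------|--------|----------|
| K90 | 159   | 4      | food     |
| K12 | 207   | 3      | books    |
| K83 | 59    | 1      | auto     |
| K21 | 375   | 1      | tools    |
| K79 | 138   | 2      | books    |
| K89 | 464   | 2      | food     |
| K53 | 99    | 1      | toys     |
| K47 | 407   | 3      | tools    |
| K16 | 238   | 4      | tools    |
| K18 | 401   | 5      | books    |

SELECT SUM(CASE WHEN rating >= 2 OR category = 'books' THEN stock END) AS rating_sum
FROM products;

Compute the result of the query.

sku=K90: ✓ → 159
sku=K12: ✓ → 207
sku=K83: ✗
sku=K21: ✗
sku=K79: ✓ → 138
sku=K89: ✓ → 464
sku=K53: ✗
sku=K47: ✓ → 407
sku=K16: ✓ → 238
sku=K18: ✓ → 401
rating_sum = 159 + 207 + 138 + 464 + 407 + 238 + 401 = 2014

2014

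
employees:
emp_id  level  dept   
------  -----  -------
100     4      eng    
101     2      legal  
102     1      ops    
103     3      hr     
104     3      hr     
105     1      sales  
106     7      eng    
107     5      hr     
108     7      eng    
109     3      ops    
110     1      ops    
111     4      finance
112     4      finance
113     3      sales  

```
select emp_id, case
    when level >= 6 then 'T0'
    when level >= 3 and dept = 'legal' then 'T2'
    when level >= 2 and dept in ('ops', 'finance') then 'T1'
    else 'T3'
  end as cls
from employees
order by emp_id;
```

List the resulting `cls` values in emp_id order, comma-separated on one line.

emp_id=100: ELSE → T3
emp_id=101: ELSE → T3
emp_id=102: ELSE → T3
emp_id=103: ELSE → T3
emp_id=104: ELSE → T3
emp_id=105: ELSE → T3
emp_id=106: level >= 6 → T0
emp_id=107: ELSE → T3
emp_id=108: level >= 6 → T0
emp_id=109: level >= 2 and dept in ('ops', 'finance') → T1
emp_id=110: ELSE → T3
emp_id=111: level >= 2 and dept in ('ops', 'finance') → T1
emp_id=112: level >= 2 and dept in ('ops', 'finance') → T1
emp_id=113: ELSE → T3

T3, T3, T3, T3, T3, T3, T0, T3, T0, T1, T3, T1, T1, T3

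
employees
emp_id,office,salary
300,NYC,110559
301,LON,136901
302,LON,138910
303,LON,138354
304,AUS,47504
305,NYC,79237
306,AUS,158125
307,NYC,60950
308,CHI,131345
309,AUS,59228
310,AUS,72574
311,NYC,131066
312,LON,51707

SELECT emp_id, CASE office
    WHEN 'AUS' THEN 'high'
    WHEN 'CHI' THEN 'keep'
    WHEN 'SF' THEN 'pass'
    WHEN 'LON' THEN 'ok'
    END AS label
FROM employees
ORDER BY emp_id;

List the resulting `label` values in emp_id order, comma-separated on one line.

emp_id=300: (no match → NULL) → NULL
emp_id=301: office='LON' → ok
emp_id=302: office='LON' → ok
emp_id=303: office='LON' → ok
emp_id=304: office='AUS' → high
emp_id=305: (no match → NULL) → NULL
emp_id=306: office='AUS' → high
emp_id=307: (no match → NULL) → NULL
emp_id=308: office='CHI' → keep
emp_id=309: office='AUS' → high
emp_id=310: office='AUS' → high
emp_id=311: (no match → NULL) → NULL
emp_id=312: office='LON' → ok

NULL, ok, ok, ok, high, NULL, high, NULL, keep, high, high, NULL, ok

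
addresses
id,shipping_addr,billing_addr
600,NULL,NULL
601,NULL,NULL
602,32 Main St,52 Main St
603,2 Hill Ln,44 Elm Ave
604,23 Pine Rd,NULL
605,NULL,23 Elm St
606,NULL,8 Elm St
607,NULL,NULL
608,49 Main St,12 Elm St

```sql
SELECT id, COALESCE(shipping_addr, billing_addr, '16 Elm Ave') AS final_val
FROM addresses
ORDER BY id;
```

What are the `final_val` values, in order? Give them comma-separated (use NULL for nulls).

id=600: shipping_addr=NULL, billing_addr=NULL, → literal 16 Elm Ave → 16 Elm Ave
id=601: shipping_addr=NULL, billing_addr=NULL, → literal 16 Elm Ave → 16 Elm Ave
id=602: shipping_addr=32 Main St → 32 Main St
id=603: shipping_addr=2 Hill Ln → 2 Hill Ln
id=604: shipping_addr=23 Pine Rd → 23 Pine Rd
id=605: shipping_addr=NULL, billing_addr=23 Elm St → 23 Elm St
id=606: shipping_addr=NULL, billing_addr=8 Elm St → 8 Elm St
id=607: shipping_addr=NULL, billing_addr=NULL, → literal 16 Elm Ave → 16 Elm Ave
id=608: shipping_addr=49 Main St → 49 Main St

16 Elm Ave, 16 Elm Ave, 32 Main St, 2 Hill Ln, 23 Pine Rd, 23 Elm St, 8 Elm St, 16 Elm Ave, 49 Main St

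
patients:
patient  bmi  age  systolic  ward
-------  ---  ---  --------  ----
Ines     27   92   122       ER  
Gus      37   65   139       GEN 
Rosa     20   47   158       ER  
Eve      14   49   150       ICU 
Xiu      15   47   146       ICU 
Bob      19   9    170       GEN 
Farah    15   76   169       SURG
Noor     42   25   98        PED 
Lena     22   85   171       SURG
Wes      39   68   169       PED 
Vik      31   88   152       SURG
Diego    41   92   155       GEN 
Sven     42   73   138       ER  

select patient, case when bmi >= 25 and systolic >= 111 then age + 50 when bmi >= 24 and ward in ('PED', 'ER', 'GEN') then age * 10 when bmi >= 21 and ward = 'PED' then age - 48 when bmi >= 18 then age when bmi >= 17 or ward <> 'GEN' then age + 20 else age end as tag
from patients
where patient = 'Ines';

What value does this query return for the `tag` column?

142

patient = Ines: bmi=27, age=92, systolic=122, ward=ER.
bmi >= 25 and systolic >= 111 → true → 142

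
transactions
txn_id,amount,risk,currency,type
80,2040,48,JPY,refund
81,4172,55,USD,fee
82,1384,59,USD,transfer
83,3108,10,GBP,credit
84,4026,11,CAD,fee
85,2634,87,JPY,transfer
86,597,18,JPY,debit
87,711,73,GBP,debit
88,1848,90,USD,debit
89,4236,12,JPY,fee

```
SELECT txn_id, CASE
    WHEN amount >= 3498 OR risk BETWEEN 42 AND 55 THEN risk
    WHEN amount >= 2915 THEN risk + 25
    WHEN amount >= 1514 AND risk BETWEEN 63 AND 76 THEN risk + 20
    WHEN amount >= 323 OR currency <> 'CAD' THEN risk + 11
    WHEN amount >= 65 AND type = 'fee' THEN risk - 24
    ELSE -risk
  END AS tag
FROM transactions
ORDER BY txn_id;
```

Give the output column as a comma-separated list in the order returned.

48, 55, 70, 35, 11, 98, 29, 84, 101, 12

txn_id=80: amount >= 3498 OR risk BETWEEN 42 AND 55 → 48
txn_id=81: amount >= 3498 OR risk BETWEEN 42 AND 55 → 55
txn_id=82: amount >= 323 OR currency <> 'CAD' → 70
txn_id=83: amount >= 2915 → 35
txn_id=84: amount >= 3498 OR risk BETWEEN 42 AND 55 → 11
txn_id=85: amount >= 323 OR currency <> 'CAD' → 98
txn_id=86: amount >= 323 OR currency <> 'CAD' → 29
txn_id=87: amount >= 323 OR currency <> 'CAD' → 84
txn_id=88: amount >= 323 OR currency <> 'CAD' → 101
txn_id=89: amount >= 3498 OR risk BETWEEN 42 AND 55 → 12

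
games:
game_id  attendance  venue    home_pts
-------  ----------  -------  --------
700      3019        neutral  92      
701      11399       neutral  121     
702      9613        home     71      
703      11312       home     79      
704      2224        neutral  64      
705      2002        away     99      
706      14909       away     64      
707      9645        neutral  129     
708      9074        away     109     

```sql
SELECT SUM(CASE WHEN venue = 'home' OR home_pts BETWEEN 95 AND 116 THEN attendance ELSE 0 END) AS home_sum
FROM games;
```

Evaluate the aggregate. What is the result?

game_id=700: ✗
game_id=701: ✗
game_id=702: ✓ → 9613
game_id=703: ✓ → 11312
game_id=704: ✗
game_id=705: ✓ → 2002
game_id=706: ✗
game_id=707: ✗
game_id=708: ✓ → 9074
home_sum = 9613 + 11312 + 2002 + 9074 = 32001

32001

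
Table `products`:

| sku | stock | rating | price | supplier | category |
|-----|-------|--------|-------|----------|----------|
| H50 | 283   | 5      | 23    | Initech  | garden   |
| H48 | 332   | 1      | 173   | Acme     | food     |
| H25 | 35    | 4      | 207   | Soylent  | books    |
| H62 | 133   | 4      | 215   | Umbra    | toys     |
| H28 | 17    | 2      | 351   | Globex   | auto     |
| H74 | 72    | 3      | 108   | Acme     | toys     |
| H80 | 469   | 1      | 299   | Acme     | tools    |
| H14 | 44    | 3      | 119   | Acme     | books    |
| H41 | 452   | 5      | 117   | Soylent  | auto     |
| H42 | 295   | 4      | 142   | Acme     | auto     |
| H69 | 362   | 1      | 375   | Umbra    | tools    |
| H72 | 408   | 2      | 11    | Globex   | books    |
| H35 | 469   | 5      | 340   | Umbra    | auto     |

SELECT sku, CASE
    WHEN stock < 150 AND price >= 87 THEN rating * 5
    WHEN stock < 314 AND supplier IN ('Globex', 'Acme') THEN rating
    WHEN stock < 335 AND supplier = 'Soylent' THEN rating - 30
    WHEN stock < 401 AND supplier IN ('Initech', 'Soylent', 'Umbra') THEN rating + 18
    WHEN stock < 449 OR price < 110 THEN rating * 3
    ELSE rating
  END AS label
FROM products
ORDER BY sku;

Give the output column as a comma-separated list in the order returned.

15, 20, 10, 5, 5, 4, 3, 23, 20, 19, 6, 15, 1

sku=H14: stock < 150 AND price >= 87 → 15
sku=H25: stock < 150 AND price >= 87 → 20
sku=H28: stock < 150 AND price >= 87 → 10
sku=H35: ELSE → 5
sku=H41: ELSE → 5
sku=H42: stock < 314 AND supplier IN ('Globex', 'Acme') → 4
sku=H48: stock < 449 OR price < 110 → 3
sku=H50: stock < 401 AND supplier IN ('Initech', 'Soylent', 'Umbra') → 23
sku=H62: stock < 150 AND price >= 87 → 20
sku=H69: stock < 401 AND supplier IN ('Initech', 'Soylent', 'Umbra') → 19
sku=H72: stock < 449 OR price < 110 → 6
sku=H74: stock < 150 AND price >= 87 → 15
sku=H80: ELSE → 1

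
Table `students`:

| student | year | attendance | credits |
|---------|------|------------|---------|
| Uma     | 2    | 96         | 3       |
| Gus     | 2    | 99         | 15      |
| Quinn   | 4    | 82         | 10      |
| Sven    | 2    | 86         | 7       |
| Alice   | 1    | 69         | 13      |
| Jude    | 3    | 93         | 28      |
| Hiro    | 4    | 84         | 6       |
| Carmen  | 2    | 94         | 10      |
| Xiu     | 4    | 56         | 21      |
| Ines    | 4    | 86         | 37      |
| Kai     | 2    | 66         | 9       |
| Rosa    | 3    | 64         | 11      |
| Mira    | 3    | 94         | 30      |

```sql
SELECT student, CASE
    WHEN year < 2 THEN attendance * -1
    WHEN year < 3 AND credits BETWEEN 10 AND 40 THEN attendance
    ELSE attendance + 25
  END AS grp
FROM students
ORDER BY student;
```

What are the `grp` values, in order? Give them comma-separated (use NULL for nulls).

-69, 94, 99, 109, 111, 118, 91, 119, 107, 89, 111, 121, 81

student=Alice: year < 2 → -69
student=Carmen: year < 3 AND credits BETWEEN 10 AND 40 → 94
student=Gus: year < 3 AND credits BETWEEN 10 AND 40 → 99
student=Hiro: ELSE → 109
student=Ines: ELSE → 111
student=Jude: ELSE → 118
student=Kai: ELSE → 91
student=Mira: ELSE → 119
student=Quinn: ELSE → 107
student=Rosa: ELSE → 89
student=Sven: ELSE → 111
student=Uma: ELSE → 121
student=Xiu: ELSE → 81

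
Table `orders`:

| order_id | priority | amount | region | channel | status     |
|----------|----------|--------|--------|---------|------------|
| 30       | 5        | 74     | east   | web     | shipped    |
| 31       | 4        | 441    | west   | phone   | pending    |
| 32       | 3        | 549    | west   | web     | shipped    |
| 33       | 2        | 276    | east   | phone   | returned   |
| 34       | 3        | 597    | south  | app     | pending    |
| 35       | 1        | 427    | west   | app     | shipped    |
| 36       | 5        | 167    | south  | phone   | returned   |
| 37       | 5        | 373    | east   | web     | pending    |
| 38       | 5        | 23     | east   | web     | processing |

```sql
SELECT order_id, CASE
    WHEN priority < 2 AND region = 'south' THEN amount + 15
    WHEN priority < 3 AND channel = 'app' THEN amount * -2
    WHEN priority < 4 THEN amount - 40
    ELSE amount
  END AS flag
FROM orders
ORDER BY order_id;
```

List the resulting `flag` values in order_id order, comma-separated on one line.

74, 441, 509, 236, 557, -854, 167, 373, 23

order_id=30: ELSE → 74
order_id=31: ELSE → 441
order_id=32: priority < 4 → 509
order_id=33: priority < 4 → 236
order_id=34: priority < 4 → 557
order_id=35: priority < 3 AND channel = 'app' → -854
order_id=36: ELSE → 167
order_id=37: ELSE → 373
order_id=38: ELSE → 23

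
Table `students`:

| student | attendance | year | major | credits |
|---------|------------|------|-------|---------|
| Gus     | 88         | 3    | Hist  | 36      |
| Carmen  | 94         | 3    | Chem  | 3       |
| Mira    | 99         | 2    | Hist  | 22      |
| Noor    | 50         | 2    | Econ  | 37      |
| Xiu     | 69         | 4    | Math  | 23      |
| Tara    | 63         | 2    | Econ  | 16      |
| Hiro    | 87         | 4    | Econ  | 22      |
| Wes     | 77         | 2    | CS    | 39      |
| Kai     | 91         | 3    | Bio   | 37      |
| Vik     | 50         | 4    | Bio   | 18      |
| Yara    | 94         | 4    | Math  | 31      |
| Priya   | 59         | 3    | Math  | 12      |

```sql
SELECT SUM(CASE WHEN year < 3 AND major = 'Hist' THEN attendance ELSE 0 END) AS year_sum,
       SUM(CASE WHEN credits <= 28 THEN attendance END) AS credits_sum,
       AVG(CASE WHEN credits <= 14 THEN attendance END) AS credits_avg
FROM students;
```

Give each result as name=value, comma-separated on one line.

[year_sum: year < 3 AND major = 'Hist']
student=Gus: ✗
student=Carmen: ✗
student=Mira: ✓ → 99
student=Noor: ✗
student=Xiu: ✗
student=Tara: ✗
student=Hiro: ✗
student=Wes: ✗
student=Kai: ✗
student=Vik: ✗
student=Yara: ✗
student=Priya: ✗
year_sum = 99
—
[credits_sum: credits <= 28]
student=Gus: ✗
student=Carmen: ✓ → 94
student=Mira: ✓ → 99
student=Noor: ✗
student=Xiu: ✓ → 69
student=Tara: ✓ → 63
student=Hiro: ✓ → 87
student=Wes: ✗
student=Kai: ✗
student=Vik: ✓ → 50
student=Yara: ✗
student=Priya: ✓ → 59
credits_sum = 94 + 99 + 69 + 63 + 87 + 50 + 59 = 521
—
[credits_avg: credits <= 14]
student=Gus: ✗
student=Carmen: ✓ → 94
student=Mira: ✗
student=Noor: ✗
student=Xiu: ✗
student=Tara: ✗
student=Hiro: ✗
student=Wes: ✗
student=Kai: ✗
student=Vik: ✗
student=Yara: ✗
student=Priya: ✓ → 59
credits_avg = (94 + 59) / 2 = 76.5

year_sum=99, credits_sum=521, credits_avg=76.5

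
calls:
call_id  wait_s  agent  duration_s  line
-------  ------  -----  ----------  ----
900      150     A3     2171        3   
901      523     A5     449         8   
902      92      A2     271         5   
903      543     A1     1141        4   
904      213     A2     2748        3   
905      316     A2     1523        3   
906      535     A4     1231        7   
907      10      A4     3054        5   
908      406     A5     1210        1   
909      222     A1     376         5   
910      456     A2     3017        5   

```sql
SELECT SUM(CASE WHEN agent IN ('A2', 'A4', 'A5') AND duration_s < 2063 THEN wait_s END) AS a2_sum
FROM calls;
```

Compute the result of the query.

call_id=900: ✗
call_id=901: ✓ → 523
call_id=902: ✓ → 92
call_id=903: ✗
call_id=904: ✗
call_id=905: ✓ → 316
call_id=906: ✓ → 535
call_id=907: ✗
call_id=908: ✓ → 406
call_id=909: ✗
call_id=910: ✗
a2_sum = 523 + 92 + 316 + 535 + 406 = 1872

1872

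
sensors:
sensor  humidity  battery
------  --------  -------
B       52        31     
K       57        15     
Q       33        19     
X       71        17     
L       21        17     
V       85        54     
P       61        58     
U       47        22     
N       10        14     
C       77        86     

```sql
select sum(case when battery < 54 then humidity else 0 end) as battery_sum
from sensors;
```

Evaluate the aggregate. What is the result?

sensor=B: ✓ → 52
sensor=K: ✓ → 57
sensor=Q: ✓ → 33
sensor=X: ✓ → 71
sensor=L: ✓ → 21
sensor=V: ✗
sensor=P: ✗
sensor=U: ✓ → 47
sensor=N: ✓ → 10
sensor=C: ✗
battery_sum = 52 + 57 + 33 + 71 + 21 + 47 + 10 = 291

291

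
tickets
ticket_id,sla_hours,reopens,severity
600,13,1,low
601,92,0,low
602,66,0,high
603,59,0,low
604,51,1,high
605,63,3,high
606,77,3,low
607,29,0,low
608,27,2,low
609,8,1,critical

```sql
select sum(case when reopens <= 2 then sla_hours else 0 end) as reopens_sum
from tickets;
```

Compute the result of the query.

345

ticket_id=600: ✓ → 13
ticket_id=601: ✓ → 92
ticket_id=602: ✓ → 66
ticket_id=603: ✓ → 59
ticket_id=604: ✓ → 51
ticket_id=605: ✗
ticket_id=606: ✗
ticket_id=607: ✓ → 29
ticket_id=608: ✓ → 27
ticket_id=609: ✓ → 8
reopens_sum = 13 + 92 + 66 + 59 + 51 + 29 + 27 + 8 = 345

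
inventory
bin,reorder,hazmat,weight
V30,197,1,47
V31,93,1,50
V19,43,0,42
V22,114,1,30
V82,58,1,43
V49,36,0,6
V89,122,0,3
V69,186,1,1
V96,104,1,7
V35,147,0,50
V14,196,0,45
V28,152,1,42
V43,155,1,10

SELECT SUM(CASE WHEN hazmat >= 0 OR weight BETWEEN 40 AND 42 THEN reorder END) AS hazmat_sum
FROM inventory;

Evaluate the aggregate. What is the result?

1603

bin=V30: ✓ → 197
bin=V31: ✓ → 93
bin=V19: ✓ → 43
bin=V22: ✓ → 114
bin=V82: ✓ → 58
bin=V49: ✓ → 36
bin=V89: ✓ → 122
bin=V69: ✓ → 186
bin=V96: ✓ → 104
bin=V35: ✓ → 147
bin=V14: ✓ → 196
bin=V28: ✓ → 152
bin=V43: ✓ → 155
hazmat_sum = 197 + 93 + 43 + 114 + 58 + 36 + 122 + 186 + 104 + 147 + 196 + 152 + 155 = 1603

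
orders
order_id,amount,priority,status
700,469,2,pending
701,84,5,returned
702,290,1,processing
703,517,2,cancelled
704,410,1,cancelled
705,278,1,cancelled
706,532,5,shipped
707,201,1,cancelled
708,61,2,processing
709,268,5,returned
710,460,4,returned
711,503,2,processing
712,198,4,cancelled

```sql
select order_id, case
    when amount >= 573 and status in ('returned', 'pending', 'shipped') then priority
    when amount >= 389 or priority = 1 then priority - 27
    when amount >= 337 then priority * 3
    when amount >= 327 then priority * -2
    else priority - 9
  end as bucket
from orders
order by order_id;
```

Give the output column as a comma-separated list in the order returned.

order_id=700: amount >= 389 or priority = 1 → -25
order_id=701: ELSE → -4
order_id=702: amount >= 389 or priority = 1 → -26
order_id=703: amount >= 389 or priority = 1 → -25
order_id=704: amount >= 389 or priority = 1 → -26
order_id=705: amount >= 389 or priority = 1 → -26
order_id=706: amount >= 389 or priority = 1 → -22
order_id=707: amount >= 389 or priority = 1 → -26
order_id=708: ELSE → -7
order_id=709: ELSE → -4
order_id=710: amount >= 389 or priority = 1 → -23
order_id=711: amount >= 389 or priority = 1 → -25
order_id=712: ELSE → -5

-25, -4, -26, -25, -26, -26, -22, -26, -7, -4, -23, -25, -5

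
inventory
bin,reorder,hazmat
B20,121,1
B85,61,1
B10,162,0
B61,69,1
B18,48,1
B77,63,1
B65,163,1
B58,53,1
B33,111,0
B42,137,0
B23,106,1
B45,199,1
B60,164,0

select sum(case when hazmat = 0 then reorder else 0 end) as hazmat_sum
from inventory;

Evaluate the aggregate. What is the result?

574

bin=B20: ✗
bin=B85: ✗
bin=B10: ✓ → 162
bin=B61: ✗
bin=B18: ✗
bin=B77: ✗
bin=B65: ✗
bin=B58: ✗
bin=B33: ✓ → 111
bin=B42: ✓ → 137
bin=B23: ✗
bin=B45: ✗
bin=B60: ✓ → 164
hazmat_sum = 162 + 111 + 137 + 164 = 574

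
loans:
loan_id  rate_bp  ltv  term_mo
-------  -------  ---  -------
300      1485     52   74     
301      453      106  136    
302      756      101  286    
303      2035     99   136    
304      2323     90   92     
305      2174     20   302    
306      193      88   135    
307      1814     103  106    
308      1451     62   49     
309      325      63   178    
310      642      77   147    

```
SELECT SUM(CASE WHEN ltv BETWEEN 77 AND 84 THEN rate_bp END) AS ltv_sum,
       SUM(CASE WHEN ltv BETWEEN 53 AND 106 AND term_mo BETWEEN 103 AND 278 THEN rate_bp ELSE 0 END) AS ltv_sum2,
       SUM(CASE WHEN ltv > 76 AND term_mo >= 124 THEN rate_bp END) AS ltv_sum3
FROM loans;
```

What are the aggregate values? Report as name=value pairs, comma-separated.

ltv_sum=642, ltv_sum2=5462, ltv_sum3=4079

[ltv_sum: ltv BETWEEN 77 AND 84]
loan_id=300: ✗
loan_id=301: ✗
loan_id=302: ✗
loan_id=303: ✗
loan_id=304: ✗
loan_id=305: ✗
loan_id=306: ✗
loan_id=307: ✗
loan_id=308: ✗
loan_id=309: ✗
loan_id=310: ✓ → 642
ltv_sum = 642
—
[ltv_sum2: ltv BETWEEN 53 AND 106 AND term_mo BETWEEN 103 AND 278]
loan_id=300: ✗
loan_id=301: ✓ → 453
loan_id=302: ✗
loan_id=303: ✓ → 2035
loan_id=304: ✗
loan_id=305: ✗
loan_id=306: ✓ → 193
loan_id=307: ✓ → 1814
loan_id=308: ✗
loan_id=309: ✓ → 325
loan_id=310: ✓ → 642
ltv_sum2 = 453 + 2035 + 193 + 1814 + 325 + 642 = 5462
—
[ltv_sum3: ltv > 76 AND term_mo >= 124]
loan_id=300: ✗
loan_id=301: ✓ → 453
loan_id=302: ✓ → 756
loan_id=303: ✓ → 2035
loan_id=304: ✗
loan_id=305: ✗
loan_id=306: ✓ → 193
loan_id=307: ✗
loan_id=308: ✗
loan_id=309: ✗
loan_id=310: ✓ → 642
ltv_sum3 = 453 + 756 + 2035 + 193 + 642 = 4079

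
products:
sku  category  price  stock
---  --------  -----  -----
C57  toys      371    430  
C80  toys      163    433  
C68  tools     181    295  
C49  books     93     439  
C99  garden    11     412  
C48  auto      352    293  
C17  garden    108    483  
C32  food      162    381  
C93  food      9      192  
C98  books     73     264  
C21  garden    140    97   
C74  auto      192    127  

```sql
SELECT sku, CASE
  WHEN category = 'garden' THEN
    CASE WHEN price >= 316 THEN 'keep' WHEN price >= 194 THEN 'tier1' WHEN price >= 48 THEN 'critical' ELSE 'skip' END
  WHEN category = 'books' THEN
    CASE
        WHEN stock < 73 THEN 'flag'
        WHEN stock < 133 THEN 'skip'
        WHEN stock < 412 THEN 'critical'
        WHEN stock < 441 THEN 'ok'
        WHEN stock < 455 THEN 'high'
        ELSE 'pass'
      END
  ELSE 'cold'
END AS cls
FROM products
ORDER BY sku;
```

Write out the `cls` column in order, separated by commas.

critical, critical, cold, cold, ok, cold, cold, cold, cold, cold, critical, skip

sku=C17: category='garden' → inner[price >= 48] → critical
sku=C21: category='garden' → inner[price >= 48] → critical
sku=C32: category='food' → outer ELSE → cold
sku=C48: category='auto' → outer ELSE → cold
sku=C49: category='books' → inner[stock < 441] → ok
sku=C57: category='toys' → outer ELSE → cold
sku=C68: category='tools' → outer ELSE → cold
sku=C74: category='auto' → outer ELSE → cold
sku=C80: category='toys' → outer ELSE → cold
sku=C93: category='food' → outer ELSE → cold
sku=C98: category='books' → inner[stock < 412] → critical
sku=C99: category='garden' → inner[ELSE] → skip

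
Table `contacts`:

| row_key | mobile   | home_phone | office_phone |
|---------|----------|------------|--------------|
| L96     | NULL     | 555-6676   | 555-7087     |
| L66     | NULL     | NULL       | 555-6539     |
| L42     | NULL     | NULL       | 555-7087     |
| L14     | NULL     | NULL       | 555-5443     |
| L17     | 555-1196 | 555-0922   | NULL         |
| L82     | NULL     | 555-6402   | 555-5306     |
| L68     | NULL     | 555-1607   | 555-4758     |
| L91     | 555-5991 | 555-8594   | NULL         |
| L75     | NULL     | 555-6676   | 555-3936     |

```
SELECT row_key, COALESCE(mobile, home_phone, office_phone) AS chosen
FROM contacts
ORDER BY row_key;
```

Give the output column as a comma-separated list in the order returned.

555-5443, 555-1196, 555-7087, 555-6539, 555-1607, 555-6676, 555-6402, 555-5991, 555-6676

row_key=L14: mobile=NULL, home_phone=NULL, office_phone=555-5443 → 555-5443
row_key=L17: mobile=555-1196 → 555-1196
row_key=L42: mobile=NULL, home_phone=NULL, office_phone=555-7087 → 555-7087
row_key=L66: mobile=NULL, home_phone=NULL, office_phone=555-6539 → 555-6539
row_key=L68: mobile=NULL, home_phone=555-1607 → 555-1607
row_key=L75: mobile=NULL, home_phone=555-6676 → 555-6676
row_key=L82: mobile=NULL, home_phone=555-6402 → 555-6402
row_key=L91: mobile=555-5991 → 555-5991
row_key=L96: mobile=NULL, home_phone=555-6676 → 555-6676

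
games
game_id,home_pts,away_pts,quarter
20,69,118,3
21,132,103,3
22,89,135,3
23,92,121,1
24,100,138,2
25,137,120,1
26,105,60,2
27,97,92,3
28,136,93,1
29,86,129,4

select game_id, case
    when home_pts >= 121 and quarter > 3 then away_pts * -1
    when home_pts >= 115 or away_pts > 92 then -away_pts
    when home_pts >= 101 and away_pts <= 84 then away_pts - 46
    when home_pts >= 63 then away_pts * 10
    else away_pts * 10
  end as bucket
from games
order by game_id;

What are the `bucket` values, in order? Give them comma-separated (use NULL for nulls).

game_id=20: home_pts >= 115 or away_pts > 92 → -118
game_id=21: home_pts >= 115 or away_pts > 92 → -103
game_id=22: home_pts >= 115 or away_pts > 92 → -135
game_id=23: home_pts >= 115 or away_pts > 92 → -121
game_id=24: home_pts >= 115 or away_pts > 92 → -138
game_id=25: home_pts >= 115 or away_pts > 92 → -120
game_id=26: home_pts >= 101 and away_pts <= 84 → 14
game_id=27: home_pts >= 63 → 920
game_id=28: home_pts >= 115 or away_pts > 92 → -93
game_id=29: home_pts >= 115 or away_pts > 92 → -129

-118, -103, -135, -121, -138, -120, 14, 920, -93, -129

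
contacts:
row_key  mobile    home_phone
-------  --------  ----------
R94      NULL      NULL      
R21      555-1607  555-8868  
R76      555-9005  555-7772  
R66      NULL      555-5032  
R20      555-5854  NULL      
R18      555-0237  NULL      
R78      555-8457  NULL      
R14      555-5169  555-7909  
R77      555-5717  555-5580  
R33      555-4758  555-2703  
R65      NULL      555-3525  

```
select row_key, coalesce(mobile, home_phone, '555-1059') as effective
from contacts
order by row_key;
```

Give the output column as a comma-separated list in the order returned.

row_key=R14: mobile=555-5169 → 555-5169
row_key=R18: mobile=555-0237 → 555-0237
row_key=R20: mobile=555-5854 → 555-5854
row_key=R21: mobile=555-1607 → 555-1607
row_key=R33: mobile=555-4758 → 555-4758
row_key=R65: mobile=NULL, home_phone=555-3525 → 555-3525
row_key=R66: mobile=NULL, home_phone=555-5032 → 555-5032
row_key=R76: mobile=555-9005 → 555-9005
row_key=R77: mobile=555-5717 → 555-5717
row_key=R78: mobile=555-8457 → 555-8457
row_key=R94: mobile=NULL, home_phone=NULL, → literal 555-1059 → 555-1059

555-5169, 555-0237, 555-5854, 555-1607, 555-4758, 555-3525, 555-5032, 555-9005, 555-5717, 555-8457, 555-1059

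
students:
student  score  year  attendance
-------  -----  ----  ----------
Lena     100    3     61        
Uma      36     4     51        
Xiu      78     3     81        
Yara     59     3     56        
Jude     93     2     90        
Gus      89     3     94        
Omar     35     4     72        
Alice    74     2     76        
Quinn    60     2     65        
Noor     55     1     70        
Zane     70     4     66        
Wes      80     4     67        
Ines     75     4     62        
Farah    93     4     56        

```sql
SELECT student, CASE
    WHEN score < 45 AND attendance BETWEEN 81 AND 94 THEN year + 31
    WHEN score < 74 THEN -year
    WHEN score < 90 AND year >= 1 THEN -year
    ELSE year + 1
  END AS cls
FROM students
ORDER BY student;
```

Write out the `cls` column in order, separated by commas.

-2, 5, -3, -4, 3, 4, -1, -4, -2, -4, -4, -3, -3, -4

student=Alice: score < 90 AND year >= 1 → -2
student=Farah: ELSE → 5
student=Gus: score < 90 AND year >= 1 → -3
student=Ines: score < 90 AND year >= 1 → -4
student=Jude: ELSE → 3
student=Lena: ELSE → 4
student=Noor: score < 74 → -1
student=Omar: score < 74 → -4
student=Quinn: score < 74 → -2
student=Uma: score < 74 → -4
student=Wes: score < 90 AND year >= 1 → -4
student=Xiu: score < 90 AND year >= 1 → -3
student=Yara: score < 74 → -3
student=Zane: score < 74 → -4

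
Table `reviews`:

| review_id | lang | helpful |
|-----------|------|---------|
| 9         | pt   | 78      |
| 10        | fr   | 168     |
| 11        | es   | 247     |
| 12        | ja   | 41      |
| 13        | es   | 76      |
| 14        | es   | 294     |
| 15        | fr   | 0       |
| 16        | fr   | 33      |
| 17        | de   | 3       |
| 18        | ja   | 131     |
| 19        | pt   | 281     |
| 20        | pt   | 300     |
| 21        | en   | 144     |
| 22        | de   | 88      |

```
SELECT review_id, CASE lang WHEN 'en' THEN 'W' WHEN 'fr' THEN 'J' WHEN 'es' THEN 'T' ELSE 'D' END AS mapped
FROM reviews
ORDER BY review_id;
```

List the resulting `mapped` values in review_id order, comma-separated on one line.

review_id=9: ELSE → D
review_id=10: lang='fr' → J
review_id=11: lang='es' → T
review_id=12: ELSE → D
review_id=13: lang='es' → T
review_id=14: lang='es' → T
review_id=15: lang='fr' → J
review_id=16: lang='fr' → J
review_id=17: ELSE → D
review_id=18: ELSE → D
review_id=19: ELSE → D
review_id=20: ELSE → D
review_id=21: lang='en' → W
review_id=22: ELSE → D

D, J, T, D, T, T, J, J, D, D, D, D, W, D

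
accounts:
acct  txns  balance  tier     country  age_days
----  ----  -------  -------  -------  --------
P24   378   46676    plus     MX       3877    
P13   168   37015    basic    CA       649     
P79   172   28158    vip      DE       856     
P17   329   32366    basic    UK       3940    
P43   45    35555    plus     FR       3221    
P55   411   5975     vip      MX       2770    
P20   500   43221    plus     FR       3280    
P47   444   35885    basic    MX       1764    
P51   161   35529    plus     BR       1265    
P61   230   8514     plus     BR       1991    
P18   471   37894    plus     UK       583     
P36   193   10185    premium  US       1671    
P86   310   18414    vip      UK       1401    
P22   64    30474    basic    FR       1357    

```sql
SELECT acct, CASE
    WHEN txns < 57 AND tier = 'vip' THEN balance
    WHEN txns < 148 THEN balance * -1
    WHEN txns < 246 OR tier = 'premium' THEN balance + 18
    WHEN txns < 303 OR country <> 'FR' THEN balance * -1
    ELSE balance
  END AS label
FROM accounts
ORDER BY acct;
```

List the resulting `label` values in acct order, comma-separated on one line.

acct=P13: txns < 246 OR tier = 'premium' → 37033
acct=P17: txns < 303 OR country <> 'FR' → -32366
acct=P18: txns < 303 OR country <> 'FR' → -37894
acct=P20: ELSE → 43221
acct=P22: txns < 148 → -30474
acct=P24: txns < 303 OR country <> 'FR' → -46676
acct=P36: txns < 246 OR tier = 'premium' → 10203
acct=P43: txns < 148 → -35555
acct=P47: txns < 303 OR country <> 'FR' → -35885
acct=P51: txns < 246 OR tier = 'premium' → 35547
acct=P55: txns < 303 OR country <> 'FR' → -5975
acct=P61: txns < 246 OR tier = 'premium' → 8532
acct=P79: txns < 246 OR tier = 'premium' → 28176
acct=P86: txns < 303 OR country <> 'FR' → -18414

37033, -32366, -37894, 43221, -30474, -46676, 10203, -35555, -35885, 35547, -5975, 8532, 28176, -18414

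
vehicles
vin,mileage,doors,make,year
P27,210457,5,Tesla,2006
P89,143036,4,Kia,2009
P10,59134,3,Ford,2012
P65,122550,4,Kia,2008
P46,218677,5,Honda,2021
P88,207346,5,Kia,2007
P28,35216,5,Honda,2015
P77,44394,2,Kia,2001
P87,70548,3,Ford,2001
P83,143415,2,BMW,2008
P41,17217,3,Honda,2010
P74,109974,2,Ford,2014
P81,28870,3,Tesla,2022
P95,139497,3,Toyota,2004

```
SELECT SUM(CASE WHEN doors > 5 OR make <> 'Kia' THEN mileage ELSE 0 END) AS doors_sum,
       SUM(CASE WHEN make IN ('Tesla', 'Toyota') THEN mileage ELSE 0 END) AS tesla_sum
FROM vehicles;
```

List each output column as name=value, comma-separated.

[doors_sum: doors > 5 OR make <> 'Kia']
vin=P27: ✓ → 210457
vin=P89: ✗
vin=P10: ✓ → 59134
vin=P65: ✗
vin=P46: ✓ → 218677
vin=P88: ✗
vin=P28: ✓ → 35216
vin=P77: ✗
vin=P87: ✓ → 70548
vin=P83: ✓ → 143415
vin=P41: ✓ → 17217
vin=P74: ✓ → 109974
vin=P81: ✓ → 28870
vin=P95: ✓ → 139497
doors_sum = 210457 + 59134 + 218677 + 35216 + 70548 + 143415 + 17217 + 109974 + 28870 + 139497 = 1033005
—
[tesla_sum: make IN ('Tesla', 'Toyota')]
vin=P27: ✓ → 210457
vin=P89: ✗
vin=P10: ✗
vin=P65: ✗
vin=P46: ✗
vin=P88: ✗
vin=P28: ✗
vin=P77: ✗
vin=P87: ✗
vin=P83: ✗
vin=P41: ✗
vin=P74: ✗
vin=P81: ✓ → 28870
vin=P95: ✓ → 139497
tesla_sum = 210457 + 28870 + 139497 = 378824

doors_sum=1033005, tesla_sum=378824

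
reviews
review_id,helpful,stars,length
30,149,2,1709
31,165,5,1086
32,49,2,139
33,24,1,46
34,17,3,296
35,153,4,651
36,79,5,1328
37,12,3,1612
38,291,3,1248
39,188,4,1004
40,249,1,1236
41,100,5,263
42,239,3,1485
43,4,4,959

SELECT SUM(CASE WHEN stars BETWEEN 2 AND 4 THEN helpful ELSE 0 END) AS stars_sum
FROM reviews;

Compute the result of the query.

1102

review_id=30: ✓ → 149
review_id=31: ✗
review_id=32: ✓ → 49
review_id=33: ✗
review_id=34: ✓ → 17
review_id=35: ✓ → 153
review_id=36: ✗
review_id=37: ✓ → 12
review_id=38: ✓ → 291
review_id=39: ✓ → 188
review_id=40: ✗
review_id=41: ✗
review_id=42: ✓ → 239
review_id=43: ✓ → 4
stars_sum = 149 + 49 + 17 + 153 + 12 + 291 + 188 + 239 + 4 = 1102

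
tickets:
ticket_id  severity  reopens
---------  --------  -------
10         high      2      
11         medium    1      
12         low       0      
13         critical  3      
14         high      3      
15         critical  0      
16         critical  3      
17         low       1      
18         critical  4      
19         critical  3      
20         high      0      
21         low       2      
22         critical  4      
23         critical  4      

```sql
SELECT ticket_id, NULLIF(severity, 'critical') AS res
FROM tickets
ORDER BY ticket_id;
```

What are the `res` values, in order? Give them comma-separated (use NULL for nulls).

high, medium, low, NULL, high, NULL, NULL, low, NULL, NULL, high, low, NULL, NULL

ticket_id=10: severity=high vs critical: differ → high
ticket_id=11: severity=medium vs critical: differ → medium
ticket_id=12: severity=low vs critical: differ → low
ticket_id=13: severity=critical vs critical: equal → NULL
ticket_id=14: severity=high vs critical: differ → high
ticket_id=15: severity=critical vs critical: equal → NULL
ticket_id=16: severity=critical vs critical: equal → NULL
ticket_id=17: severity=low vs critical: differ → low
ticket_id=18: severity=critical vs critical: equal → NULL
ticket_id=19: severity=critical vs critical: equal → NULL
ticket_id=20: severity=high vs critical: differ → high
ticket_id=21: severity=low vs critical: differ → low
ticket_id=22: severity=critical vs critical: equal → NULL
ticket_id=23: severity=critical vs critical: equal → NULL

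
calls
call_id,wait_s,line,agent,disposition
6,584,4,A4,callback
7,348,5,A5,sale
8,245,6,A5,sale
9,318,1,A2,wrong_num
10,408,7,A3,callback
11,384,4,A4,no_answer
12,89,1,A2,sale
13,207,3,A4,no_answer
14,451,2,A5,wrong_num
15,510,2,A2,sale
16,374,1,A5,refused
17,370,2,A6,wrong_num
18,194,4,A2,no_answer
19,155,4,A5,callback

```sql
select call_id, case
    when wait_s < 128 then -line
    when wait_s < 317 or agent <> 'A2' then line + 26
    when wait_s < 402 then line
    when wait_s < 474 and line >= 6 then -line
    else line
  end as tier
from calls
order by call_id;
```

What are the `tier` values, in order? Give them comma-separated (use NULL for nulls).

30, 31, 32, 1, 33, 30, -1, 29, 28, 2, 27, 28, 30, 30

call_id=6: wait_s < 317 or agent <> 'A2' → 30
call_id=7: wait_s < 317 or agent <> 'A2' → 31
call_id=8: wait_s < 317 or agent <> 'A2' → 32
call_id=9: wait_s < 402 → 1
call_id=10: wait_s < 317 or agent <> 'A2' → 33
call_id=11: wait_s < 317 or agent <> 'A2' → 30
call_id=12: wait_s < 128 → -1
call_id=13: wait_s < 317 or agent <> 'A2' → 29
call_id=14: wait_s < 317 or agent <> 'A2' → 28
call_id=15: ELSE → 2
call_id=16: wait_s < 317 or agent <> 'A2' → 27
call_id=17: wait_s < 317 or agent <> 'A2' → 28
call_id=18: wait_s < 317 or agent <> 'A2' → 30
call_id=19: wait_s < 317 or agent <> 'A2' → 30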